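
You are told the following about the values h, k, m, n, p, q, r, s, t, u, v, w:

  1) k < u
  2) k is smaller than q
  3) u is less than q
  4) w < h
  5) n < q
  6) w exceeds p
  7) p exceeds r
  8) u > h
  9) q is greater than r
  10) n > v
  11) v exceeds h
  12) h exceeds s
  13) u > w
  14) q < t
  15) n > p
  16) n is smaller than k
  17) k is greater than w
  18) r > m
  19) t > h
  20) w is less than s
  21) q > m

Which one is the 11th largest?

r

Piecing the relations together gives one ordering: m < r < p < w < s < h < v < n < k < u < q < t.
The 11th largest is r.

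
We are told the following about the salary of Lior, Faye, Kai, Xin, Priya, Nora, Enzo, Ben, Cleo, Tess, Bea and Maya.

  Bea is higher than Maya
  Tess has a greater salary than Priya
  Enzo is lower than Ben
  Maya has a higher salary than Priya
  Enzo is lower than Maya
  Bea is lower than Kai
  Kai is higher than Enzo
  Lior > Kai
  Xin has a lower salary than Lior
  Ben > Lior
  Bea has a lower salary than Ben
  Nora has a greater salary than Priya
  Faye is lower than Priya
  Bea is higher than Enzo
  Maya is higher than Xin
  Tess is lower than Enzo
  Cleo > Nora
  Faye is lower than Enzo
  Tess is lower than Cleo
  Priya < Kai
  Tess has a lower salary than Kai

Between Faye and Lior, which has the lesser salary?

Faye

Faye < Priya and Priya < Tess give Faye < Tess.
With Tess < Enzo: Faye < Priya < Tess < Enzo.
With Enzo < Bea: Faye < Priya < Tess < Enzo < Bea.
With Bea < Kai: Faye < Priya < Tess < Enzo < Bea < Kai.
With Kai < Lior: Faye < Priya < Tess < Enzo < Bea < Kai < Lior.
So Faye < Lior; Faye is the lower of the two.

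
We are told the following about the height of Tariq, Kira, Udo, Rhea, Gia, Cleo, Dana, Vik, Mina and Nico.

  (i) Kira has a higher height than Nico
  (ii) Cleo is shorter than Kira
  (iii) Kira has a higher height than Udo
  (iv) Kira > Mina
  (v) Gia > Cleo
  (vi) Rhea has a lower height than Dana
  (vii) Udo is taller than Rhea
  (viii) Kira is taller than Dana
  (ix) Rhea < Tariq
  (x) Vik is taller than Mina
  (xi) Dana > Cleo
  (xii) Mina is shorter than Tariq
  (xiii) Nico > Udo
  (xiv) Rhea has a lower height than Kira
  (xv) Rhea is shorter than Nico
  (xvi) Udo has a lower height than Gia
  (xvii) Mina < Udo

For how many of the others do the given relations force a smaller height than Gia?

The elements the relations force below Gia are Mina, Rhea, Cleo, Udo — no chain reaches any other.
That is 4.

4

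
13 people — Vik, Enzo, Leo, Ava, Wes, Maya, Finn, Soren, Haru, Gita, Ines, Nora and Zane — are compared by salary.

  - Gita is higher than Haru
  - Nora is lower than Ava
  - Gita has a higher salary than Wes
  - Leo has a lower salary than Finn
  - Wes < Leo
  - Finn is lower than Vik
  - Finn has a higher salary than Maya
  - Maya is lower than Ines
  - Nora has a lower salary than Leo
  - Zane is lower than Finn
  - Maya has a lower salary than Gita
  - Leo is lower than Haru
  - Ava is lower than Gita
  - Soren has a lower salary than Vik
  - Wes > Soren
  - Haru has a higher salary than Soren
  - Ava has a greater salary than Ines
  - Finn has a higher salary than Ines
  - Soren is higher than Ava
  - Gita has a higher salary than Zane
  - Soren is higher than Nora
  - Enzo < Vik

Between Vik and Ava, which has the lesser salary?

Link the given pairs in sequence: Ava < Soren; Soren < Wes; Wes < Leo; Leo < Finn; Finn < Vik.
Chaining these gives Ava < Soren < Wes < Leo < Finn < Vik.
So Ava < Vik; Ava is the lower of the two.

Ava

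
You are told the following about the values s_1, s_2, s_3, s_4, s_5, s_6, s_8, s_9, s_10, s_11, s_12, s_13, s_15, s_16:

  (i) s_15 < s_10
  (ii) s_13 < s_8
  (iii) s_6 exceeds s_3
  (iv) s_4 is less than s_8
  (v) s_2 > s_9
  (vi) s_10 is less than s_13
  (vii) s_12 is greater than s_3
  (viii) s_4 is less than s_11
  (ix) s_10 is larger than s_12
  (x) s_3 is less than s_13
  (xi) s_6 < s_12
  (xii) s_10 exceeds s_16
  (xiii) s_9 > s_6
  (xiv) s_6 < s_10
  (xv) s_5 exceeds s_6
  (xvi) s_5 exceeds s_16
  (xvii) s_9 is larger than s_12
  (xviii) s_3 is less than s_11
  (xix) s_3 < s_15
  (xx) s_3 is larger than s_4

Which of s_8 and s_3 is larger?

s_8

Following the relations from s_3: s_3 < s_6 < s_12 < s_10 < s_13 < s_8.
So s_3 < s_8; s_8 is the larger of the two.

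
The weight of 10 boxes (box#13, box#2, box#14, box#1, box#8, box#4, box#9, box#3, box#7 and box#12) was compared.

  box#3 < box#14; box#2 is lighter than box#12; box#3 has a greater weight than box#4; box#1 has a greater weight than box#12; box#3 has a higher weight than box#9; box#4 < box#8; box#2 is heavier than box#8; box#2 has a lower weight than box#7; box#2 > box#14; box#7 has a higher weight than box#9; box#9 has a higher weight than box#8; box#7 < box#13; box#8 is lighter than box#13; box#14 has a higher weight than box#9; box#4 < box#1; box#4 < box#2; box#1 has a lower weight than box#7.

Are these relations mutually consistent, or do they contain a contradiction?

Every relation is compatible with box#4 < box#8 < box#9 < box#3 < box#14 < box#2 < box#12 < box#1 < box#7 < box#13; the set is consistent.

consistent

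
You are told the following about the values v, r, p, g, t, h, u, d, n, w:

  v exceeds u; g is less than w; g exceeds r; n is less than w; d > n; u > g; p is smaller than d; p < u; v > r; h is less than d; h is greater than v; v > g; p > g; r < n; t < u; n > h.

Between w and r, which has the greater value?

w

Following the relations from r: r < g < p < u < v < h < n < w.
So r < w; w is the larger of the two.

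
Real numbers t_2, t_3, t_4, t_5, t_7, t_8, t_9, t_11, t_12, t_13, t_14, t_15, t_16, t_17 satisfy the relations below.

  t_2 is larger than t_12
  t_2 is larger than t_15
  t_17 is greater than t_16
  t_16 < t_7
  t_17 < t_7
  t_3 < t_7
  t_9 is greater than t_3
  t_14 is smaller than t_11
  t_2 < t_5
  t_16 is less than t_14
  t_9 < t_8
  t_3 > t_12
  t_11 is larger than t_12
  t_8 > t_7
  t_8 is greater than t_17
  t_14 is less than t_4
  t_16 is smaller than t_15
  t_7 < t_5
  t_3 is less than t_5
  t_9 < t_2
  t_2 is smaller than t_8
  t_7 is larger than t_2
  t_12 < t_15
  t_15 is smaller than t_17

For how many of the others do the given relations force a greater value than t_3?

The elements the relations force above t_3 are t_9, t_2, t_7, t_8, t_5 — no chain reaches any other.
That is 5.

5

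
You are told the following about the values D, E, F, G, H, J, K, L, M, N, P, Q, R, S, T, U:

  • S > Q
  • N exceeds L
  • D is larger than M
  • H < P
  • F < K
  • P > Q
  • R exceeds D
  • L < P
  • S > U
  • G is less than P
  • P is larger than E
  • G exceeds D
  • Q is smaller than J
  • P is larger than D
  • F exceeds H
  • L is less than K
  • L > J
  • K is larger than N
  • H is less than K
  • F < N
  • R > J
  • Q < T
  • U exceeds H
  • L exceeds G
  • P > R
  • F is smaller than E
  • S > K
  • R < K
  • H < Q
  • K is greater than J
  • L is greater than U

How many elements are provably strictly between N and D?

2

The relations place D below N. An element lies strictly between them when it is forced above D and also forced below N.
Above D: {R, G, L, K, S, P}. Below N: {H, Q, J, F, M, G, U, L}.
Intersection: {G, L} — 2.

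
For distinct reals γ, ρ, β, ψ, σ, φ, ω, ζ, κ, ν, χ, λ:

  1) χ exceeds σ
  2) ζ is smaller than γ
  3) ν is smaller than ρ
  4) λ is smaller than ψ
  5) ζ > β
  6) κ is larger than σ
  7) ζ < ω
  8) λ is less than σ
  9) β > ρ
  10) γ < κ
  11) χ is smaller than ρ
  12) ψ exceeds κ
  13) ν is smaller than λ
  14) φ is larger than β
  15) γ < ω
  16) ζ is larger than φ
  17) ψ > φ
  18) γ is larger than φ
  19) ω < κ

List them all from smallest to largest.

Nothing is placed below ν, so it is least; from there ν < λ; λ < σ; σ < χ; χ < ρ; ρ < β; β < φ; φ < ζ; ζ < γ; γ < ω; ω < κ; κ < ψ, each given directly.

ν < λ < σ < χ < ρ < β < φ < ζ < γ < ω < κ < ψ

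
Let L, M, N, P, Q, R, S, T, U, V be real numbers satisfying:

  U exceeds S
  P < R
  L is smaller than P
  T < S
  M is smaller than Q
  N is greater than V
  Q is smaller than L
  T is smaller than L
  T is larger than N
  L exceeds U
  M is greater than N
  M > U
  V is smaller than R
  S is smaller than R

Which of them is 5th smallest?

U

Piecing the relations together gives one ordering: V < N < T < S < U < M < Q < L < P < R.
The 5th smallest is U.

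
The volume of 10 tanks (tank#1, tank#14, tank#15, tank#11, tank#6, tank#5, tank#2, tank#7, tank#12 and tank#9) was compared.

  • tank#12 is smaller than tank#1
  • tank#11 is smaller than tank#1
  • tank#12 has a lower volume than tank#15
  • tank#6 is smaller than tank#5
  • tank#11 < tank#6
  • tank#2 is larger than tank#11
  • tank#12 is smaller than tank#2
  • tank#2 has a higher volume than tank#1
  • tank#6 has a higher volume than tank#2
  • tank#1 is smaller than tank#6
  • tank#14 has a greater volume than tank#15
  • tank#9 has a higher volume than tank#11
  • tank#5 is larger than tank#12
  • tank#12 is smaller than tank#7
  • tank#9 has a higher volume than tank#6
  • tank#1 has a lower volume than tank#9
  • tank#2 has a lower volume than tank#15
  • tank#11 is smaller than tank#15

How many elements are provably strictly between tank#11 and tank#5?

3

The relations place tank#11 below tank#5. An element lies strictly between them when it is forced above tank#11 and also forced below tank#5.
Above tank#11: {tank#1, tank#2, tank#6, tank#9, tank#15, tank#14}. Below tank#5: {tank#12, tank#1, tank#2, tank#6}.
Intersection: {tank#1, tank#2, tank#6} — 3.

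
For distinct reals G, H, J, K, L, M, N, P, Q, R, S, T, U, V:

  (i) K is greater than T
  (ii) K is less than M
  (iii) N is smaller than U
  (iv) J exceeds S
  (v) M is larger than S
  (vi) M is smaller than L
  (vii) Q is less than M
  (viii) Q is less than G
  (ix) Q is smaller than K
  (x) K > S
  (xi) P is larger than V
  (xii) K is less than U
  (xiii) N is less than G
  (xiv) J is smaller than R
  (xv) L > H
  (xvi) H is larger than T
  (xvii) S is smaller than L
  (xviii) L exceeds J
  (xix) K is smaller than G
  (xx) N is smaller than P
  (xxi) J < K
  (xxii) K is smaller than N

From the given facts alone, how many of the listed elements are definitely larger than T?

8

The elements the relations force above T are K, N, M, U, H, L, P, G — no chain reaches any other.
That is 8.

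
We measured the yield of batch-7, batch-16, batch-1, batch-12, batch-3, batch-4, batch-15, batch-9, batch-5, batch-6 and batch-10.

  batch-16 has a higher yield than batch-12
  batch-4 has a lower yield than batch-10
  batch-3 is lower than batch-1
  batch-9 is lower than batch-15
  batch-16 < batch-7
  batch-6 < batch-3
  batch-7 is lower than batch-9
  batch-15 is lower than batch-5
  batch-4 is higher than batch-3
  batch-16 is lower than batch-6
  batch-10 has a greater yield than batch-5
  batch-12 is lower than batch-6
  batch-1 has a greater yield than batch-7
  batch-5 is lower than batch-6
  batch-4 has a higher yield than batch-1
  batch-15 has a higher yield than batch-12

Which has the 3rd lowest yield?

Chaining the given pairs: batch-12 < batch-16 < batch-7 < batch-9 < batch-15 < batch-5 < batch-6 < batch-3 < batch-1 < batch-4 < batch-10.
The 3rd smallest is batch-7.

batch-7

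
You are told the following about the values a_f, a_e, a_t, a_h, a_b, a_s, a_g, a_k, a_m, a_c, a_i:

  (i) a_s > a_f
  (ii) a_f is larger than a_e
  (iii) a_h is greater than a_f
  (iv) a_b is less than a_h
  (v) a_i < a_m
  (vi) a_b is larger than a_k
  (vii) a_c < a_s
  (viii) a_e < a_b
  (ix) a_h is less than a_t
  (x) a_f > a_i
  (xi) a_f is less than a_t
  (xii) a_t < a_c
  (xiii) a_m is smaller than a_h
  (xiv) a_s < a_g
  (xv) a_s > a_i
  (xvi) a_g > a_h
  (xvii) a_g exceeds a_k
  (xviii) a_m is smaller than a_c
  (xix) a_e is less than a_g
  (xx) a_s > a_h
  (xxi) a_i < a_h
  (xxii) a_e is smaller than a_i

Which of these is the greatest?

a_g

Chaining downward from a_g: directly below it, a_e, a_k, a_h, a_s; then a_i, a_f, a_m, a_b, a_c; then a_t.
That covers every other element, and nothing is given above a_g, so a_g is the greatest.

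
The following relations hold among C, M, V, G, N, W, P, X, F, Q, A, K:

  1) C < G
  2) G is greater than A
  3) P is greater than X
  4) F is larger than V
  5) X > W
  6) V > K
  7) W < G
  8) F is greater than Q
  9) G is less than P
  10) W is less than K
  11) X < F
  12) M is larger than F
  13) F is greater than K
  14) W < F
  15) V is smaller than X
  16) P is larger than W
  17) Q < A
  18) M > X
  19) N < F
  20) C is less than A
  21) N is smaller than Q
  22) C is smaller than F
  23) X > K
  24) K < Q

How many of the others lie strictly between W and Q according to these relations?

1

The relations place W below Q. An element lies strictly between them when it is forced above W and also forced below Q.
Above W: {K, V, X, A, G, F, P, M}. Below Q: {K, N}.
Intersection: {K} — 1.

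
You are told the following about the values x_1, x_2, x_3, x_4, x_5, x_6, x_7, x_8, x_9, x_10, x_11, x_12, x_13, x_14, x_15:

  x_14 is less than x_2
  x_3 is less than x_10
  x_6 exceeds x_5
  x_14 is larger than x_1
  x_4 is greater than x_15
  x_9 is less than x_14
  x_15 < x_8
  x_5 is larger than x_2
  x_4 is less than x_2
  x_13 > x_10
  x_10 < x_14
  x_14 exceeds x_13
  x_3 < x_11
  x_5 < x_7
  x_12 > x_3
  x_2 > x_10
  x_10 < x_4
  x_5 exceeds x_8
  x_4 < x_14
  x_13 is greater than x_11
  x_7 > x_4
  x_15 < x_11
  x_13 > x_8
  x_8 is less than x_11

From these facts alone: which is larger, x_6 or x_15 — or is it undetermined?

x_15 < x_8 and x_8 < x_11 give x_15 < x_11.
With x_11 < x_13: x_15 < x_8 < x_11 < x_13.
With x_13 < x_14: x_15 < x_8 < x_11 < x_13 < x_14.
With x_14 < x_2: x_15 < x_8 < x_11 < x_13 < x_14 < x_2.
With x_2 < x_5: x_15 < x_8 < x_11 < x_13 < x_14 < x_2 < x_5.
Then x_5 < x_6 extends the chain to x_6.
So x_6 is larger.

x_6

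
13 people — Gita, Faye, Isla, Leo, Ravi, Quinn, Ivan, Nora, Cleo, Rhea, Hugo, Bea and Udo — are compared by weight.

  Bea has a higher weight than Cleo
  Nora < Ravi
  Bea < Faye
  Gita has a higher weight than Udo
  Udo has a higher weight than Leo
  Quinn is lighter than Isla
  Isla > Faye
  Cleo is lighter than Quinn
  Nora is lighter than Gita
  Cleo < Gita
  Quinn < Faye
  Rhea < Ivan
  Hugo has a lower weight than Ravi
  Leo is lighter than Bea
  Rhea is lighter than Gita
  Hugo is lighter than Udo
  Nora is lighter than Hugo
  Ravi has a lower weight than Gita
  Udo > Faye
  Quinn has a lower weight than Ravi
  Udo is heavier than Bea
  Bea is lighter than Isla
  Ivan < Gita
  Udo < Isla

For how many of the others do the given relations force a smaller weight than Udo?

The elements the relations force below Udo are Nora, Cleo, Leo, Hugo, Quinn, Bea, Faye — no chain reaches any other.
That is 7.

7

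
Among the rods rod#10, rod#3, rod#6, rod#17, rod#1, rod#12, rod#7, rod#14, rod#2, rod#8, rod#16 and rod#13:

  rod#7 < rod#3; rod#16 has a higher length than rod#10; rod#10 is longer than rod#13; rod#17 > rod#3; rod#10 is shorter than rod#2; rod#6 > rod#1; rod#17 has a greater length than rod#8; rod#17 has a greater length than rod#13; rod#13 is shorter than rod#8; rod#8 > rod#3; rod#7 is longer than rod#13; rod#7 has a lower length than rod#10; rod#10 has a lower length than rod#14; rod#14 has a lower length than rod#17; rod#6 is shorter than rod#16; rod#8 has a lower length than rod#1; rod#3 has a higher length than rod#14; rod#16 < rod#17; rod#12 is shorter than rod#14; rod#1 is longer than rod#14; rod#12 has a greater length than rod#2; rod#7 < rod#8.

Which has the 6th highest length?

rod#3

Piecing the relations together gives one ordering: rod#13 < rod#7 < rod#10 < rod#2 < rod#12 < rod#14 < rod#3 < rod#8 < rod#1 < rod#6 < rod#16 < rod#17.
Counting 6 from the largest end gives rod#3.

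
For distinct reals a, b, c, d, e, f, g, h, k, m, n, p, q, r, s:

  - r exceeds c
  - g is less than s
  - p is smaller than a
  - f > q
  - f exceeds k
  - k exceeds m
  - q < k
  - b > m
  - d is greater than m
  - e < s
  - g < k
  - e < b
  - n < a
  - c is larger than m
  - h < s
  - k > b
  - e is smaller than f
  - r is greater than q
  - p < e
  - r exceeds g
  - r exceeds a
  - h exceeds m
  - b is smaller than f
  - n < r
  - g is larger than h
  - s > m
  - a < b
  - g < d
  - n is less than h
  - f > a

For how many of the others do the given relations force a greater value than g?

5

The elements the relations force above g are s, k, f, d, r — no chain reaches any other.
That is 5.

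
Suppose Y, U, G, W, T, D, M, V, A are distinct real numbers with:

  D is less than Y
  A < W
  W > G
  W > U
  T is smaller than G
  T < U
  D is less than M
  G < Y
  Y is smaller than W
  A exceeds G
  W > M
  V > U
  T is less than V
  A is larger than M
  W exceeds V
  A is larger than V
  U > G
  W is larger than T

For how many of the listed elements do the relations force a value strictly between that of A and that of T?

Chaining upward from T reaches: G, U, V, Y, W.
Chaining downward from A reaches: G, U, D, V, M.
Strictly between T and A are those in both lists: G, U, V — 3 elements.

3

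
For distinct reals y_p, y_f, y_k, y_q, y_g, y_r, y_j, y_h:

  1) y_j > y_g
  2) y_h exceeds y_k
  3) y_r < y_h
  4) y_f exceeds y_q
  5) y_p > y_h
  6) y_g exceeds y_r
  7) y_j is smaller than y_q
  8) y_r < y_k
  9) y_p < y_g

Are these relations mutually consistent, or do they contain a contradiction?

Every relation is compatible with y_r < y_k < y_h < y_p < y_g < y_j < y_q < y_f; the set is consistent.

consistent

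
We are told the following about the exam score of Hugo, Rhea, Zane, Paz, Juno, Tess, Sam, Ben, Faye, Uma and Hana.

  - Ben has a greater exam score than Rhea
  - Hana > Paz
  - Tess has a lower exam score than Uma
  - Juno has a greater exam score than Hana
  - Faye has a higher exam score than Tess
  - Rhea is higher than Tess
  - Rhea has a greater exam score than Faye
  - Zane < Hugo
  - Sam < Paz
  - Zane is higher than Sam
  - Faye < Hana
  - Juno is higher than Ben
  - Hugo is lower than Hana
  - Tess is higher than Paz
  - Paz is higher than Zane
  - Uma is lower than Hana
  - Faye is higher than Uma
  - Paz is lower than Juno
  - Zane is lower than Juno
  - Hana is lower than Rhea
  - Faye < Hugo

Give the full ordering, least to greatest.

Nothing is placed below Sam, so it is least; from there Sam < Zane; Zane < Paz; Paz < Tess; Tess < Uma; Uma < Faye; Faye < Hugo; Hugo < Hana; Hana < Rhea; Rhea < Ben; Ben < Juno, each given directly.

Sam < Zane < Paz < Tess < Uma < Faye < Hugo < Hana < Rhea < Ben < Juno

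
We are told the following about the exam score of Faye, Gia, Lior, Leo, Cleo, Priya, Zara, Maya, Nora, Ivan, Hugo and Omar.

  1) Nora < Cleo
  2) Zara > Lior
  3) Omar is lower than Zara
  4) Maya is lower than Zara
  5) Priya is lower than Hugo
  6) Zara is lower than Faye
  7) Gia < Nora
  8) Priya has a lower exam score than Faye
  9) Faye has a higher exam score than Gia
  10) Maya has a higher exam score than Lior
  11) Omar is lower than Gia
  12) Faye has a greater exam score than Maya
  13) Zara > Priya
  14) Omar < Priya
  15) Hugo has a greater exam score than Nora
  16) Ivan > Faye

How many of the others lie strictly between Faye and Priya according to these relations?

1

Chaining upward from Priya reaches: Zara, Ivan, Hugo.
Chaining downward from Faye reaches: Lior, Omar, Maya, Gia, Zara.
Strictly between Priya and Faye are those in both lists: Zara — 1 element.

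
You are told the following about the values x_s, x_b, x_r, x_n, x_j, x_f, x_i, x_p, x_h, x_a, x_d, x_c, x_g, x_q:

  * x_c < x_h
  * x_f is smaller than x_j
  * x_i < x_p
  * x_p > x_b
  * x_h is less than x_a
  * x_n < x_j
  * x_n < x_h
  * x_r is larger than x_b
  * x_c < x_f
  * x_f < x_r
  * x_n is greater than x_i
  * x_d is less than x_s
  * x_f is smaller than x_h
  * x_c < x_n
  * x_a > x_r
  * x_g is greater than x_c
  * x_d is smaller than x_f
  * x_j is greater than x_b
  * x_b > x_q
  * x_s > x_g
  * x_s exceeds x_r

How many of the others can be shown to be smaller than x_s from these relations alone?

7

From x_s the given relations immediately reach x_d, x_r, x_g.
From those, x_c, x_f, x_b — 6 in total.
From those, x_q — 7 in total.
No other element is forced below x_s by the given relations, so the count is 7.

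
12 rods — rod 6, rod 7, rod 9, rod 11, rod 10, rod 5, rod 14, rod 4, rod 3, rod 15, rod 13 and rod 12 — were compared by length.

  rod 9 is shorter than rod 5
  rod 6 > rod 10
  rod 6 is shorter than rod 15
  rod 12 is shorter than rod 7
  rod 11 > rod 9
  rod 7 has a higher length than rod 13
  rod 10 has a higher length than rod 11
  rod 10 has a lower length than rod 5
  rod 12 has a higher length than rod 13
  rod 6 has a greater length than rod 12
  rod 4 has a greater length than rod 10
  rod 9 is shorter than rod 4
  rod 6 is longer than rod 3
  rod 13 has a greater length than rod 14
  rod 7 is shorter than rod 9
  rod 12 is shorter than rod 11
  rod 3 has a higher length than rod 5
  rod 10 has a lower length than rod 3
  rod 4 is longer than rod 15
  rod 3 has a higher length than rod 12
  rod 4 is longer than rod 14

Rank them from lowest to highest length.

Nothing is placed below rod 14, so it is least; from there rod 14 < rod 13; rod 13 < rod 12; rod 12 < rod 7; rod 7 < rod 9; rod 9 < rod 11; rod 11 < rod 10; rod 10 < rod 5; rod 5 < rod 3; rod 3 < rod 6; rod 6 < rod 15; rod 15 < rod 4, each given directly.

rod 14 < rod 13 < rod 12 < rod 7 < rod 9 < rod 11 < rod 10 < rod 5 < rod 3 < rod 6 < rod 15 < rod 4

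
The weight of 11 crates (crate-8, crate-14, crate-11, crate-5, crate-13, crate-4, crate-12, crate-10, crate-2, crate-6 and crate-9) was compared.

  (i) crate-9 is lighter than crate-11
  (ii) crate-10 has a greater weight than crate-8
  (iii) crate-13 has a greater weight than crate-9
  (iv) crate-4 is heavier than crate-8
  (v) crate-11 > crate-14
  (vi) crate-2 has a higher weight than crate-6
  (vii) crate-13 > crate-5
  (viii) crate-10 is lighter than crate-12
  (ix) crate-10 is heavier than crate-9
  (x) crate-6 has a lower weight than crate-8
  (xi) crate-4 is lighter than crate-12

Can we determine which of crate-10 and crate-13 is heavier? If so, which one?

Following every chain through crate-10: above crate-10 we get crate-12; below crate-10 we get crate-9, crate-6, crate-8.
crate-13 is not reached, and no chain runs the other way from crate-13 to crate-10.
So the given relations leave the order of crate-10 and crate-13 undetermined.

undetermined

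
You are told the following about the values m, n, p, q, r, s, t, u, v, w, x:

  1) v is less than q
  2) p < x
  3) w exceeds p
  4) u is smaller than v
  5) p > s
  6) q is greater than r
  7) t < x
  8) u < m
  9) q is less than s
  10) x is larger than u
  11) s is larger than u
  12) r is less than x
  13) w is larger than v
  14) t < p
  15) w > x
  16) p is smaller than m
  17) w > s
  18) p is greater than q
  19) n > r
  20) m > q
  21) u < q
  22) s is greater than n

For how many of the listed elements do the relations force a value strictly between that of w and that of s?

2

The relations place s below w. An element lies strictly between them when it is forced above s and also forced below w.
Above s: {p, m, x}. Below w: {u, r, n, v, q, t, p, x}.
Intersection: {p, x} — 2.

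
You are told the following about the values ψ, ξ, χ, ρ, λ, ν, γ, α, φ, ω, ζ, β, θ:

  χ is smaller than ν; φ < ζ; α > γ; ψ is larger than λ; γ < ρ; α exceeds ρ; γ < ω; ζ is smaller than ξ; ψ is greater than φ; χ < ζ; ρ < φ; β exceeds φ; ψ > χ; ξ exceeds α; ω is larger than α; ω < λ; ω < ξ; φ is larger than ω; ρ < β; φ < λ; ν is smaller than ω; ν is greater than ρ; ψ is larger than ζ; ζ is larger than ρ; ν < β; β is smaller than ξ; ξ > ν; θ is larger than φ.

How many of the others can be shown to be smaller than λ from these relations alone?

The elements the relations force below λ are γ, ρ, χ, α, ν, ω, φ — no chain reaches any other.
That is 7.

7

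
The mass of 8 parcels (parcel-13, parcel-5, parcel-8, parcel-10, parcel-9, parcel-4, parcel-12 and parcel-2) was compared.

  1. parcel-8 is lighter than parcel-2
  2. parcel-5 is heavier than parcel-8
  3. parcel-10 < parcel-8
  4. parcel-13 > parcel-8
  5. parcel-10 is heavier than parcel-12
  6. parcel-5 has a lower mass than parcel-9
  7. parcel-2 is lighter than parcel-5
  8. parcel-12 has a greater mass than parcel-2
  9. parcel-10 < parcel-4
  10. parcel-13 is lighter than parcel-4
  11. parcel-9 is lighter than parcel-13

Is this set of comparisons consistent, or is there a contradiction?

We have parcel-8 < parcel-2 stated directly, yet also parcel-2 < parcel-12 < parcel-10 < parcel-8 by chaining the others — so parcel-2 < parcel-8. Contradiction.

inconsistent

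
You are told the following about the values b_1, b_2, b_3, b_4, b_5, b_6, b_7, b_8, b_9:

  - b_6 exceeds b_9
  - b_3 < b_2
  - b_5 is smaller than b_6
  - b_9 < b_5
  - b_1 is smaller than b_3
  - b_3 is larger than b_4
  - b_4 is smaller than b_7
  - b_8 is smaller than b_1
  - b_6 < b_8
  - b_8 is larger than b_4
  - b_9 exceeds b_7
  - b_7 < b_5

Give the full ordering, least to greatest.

The consecutive links are each given: b_4 < b_7; b_7 < b_9; b_9 < b_5; b_5 < b_6; b_6 < b_8; b_8 < b_1; b_1 < b_3; b_3 < b_2.

b_4 < b_7 < b_9 < b_5 < b_6 < b_8 < b_1 < b_3 < b_2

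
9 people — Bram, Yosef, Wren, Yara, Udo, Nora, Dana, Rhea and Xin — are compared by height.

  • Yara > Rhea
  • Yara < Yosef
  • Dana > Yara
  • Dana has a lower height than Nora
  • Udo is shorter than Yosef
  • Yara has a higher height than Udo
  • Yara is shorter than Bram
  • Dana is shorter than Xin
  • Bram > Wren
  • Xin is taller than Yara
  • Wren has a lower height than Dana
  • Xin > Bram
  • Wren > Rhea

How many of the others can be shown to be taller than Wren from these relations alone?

The elements the relations force above Wren are Dana, Nora, Bram, Xin — no chain reaches any other.
That is 4.

4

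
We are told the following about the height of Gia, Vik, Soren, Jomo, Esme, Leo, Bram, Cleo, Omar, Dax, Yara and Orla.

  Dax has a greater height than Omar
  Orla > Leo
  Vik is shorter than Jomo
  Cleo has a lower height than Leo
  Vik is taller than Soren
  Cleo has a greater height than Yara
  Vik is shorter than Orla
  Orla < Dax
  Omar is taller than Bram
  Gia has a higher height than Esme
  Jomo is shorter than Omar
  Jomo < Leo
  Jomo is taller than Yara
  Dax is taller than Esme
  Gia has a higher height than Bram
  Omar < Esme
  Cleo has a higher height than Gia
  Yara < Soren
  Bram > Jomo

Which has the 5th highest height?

Chaining the given pairs: Yara < Soren < Vik < Jomo < Bram < Omar < Esme < Gia < Cleo < Leo < Orla < Dax.
Counting 5 from the largest end gives Gia.

Gia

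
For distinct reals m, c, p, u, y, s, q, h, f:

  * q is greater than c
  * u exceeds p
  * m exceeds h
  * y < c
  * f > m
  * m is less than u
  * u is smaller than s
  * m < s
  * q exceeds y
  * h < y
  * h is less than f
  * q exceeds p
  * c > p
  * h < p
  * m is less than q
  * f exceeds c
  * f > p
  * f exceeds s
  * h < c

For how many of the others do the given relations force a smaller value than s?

4

The elements the relations force below s are h, m, p, u — no chain reaches any other.
That is 4.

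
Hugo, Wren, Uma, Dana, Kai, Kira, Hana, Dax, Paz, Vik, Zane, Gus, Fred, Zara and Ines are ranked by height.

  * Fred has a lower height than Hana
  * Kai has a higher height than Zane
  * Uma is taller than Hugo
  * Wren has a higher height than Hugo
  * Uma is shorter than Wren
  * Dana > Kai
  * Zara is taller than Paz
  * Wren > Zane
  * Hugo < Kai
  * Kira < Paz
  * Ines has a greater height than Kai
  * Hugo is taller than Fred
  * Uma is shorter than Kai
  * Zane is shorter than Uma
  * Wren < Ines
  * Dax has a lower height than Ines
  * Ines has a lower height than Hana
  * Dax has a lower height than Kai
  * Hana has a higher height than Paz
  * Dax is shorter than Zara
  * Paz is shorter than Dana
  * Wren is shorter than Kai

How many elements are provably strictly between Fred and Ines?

4

The relations place Fred below Ines. An element lies strictly between them when it is forced above Fred and also forced below Ines.
Above Fred: {Hugo, Uma, Wren, Kai, Hana, Dana}. Below Ines: {Dax, Zane, Hugo, Uma, Wren, Kai}.
Intersection: {Hugo, Uma, Wren, Kai} — 4.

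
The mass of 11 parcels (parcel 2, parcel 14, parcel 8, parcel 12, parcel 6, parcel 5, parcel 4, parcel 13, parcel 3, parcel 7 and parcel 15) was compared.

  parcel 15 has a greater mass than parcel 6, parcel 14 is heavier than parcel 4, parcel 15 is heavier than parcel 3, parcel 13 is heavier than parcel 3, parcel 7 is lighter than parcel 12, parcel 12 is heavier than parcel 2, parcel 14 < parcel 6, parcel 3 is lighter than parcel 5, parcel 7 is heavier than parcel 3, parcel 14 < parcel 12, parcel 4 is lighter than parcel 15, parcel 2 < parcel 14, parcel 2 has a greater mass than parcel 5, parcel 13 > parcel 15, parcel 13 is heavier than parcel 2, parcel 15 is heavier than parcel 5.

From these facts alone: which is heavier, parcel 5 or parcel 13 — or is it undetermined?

parcel 13

Link the given pairs in sequence: parcel 5 < parcel 2; parcel 2 < parcel 14; parcel 14 < parcel 6; parcel 6 < parcel 15; parcel 15 < parcel 13.
Together: parcel 5 < parcel 2 < parcel 14 < parcel 6 < parcel 15 < parcel 13.
So parcel 13 is heavier.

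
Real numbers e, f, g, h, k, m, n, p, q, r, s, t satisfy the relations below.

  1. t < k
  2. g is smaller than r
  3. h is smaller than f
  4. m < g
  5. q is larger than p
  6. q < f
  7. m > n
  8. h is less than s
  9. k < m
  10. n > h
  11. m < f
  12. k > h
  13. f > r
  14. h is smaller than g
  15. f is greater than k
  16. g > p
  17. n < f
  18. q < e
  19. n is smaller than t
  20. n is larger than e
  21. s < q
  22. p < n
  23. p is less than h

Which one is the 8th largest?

e

The consecutive relations fix a unique order: p < h < s < q < e < n < t < k < m < g < r < f.
Counting 8 from the largest end gives e.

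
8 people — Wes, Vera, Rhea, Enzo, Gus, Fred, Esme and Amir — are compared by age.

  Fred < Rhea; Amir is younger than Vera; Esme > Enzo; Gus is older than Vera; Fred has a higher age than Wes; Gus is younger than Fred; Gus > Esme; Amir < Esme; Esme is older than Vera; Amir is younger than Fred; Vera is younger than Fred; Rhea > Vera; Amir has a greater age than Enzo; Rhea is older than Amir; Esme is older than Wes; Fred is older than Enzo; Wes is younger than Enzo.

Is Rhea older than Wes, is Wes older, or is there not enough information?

Wes < Enzo and Enzo < Amir give Wes < Amir.
Then Amir < Vera extends the chain to Vera.
With Vera < Esme: Wes < Enzo < Amir < Vera < Esme.
Then Esme < Gus extends the chain to Gus.
Then Gus < Fred extends the chain to Fred.
Then Fred < Rhea extends the chain to Rhea.
So Rhea is older.

Rhea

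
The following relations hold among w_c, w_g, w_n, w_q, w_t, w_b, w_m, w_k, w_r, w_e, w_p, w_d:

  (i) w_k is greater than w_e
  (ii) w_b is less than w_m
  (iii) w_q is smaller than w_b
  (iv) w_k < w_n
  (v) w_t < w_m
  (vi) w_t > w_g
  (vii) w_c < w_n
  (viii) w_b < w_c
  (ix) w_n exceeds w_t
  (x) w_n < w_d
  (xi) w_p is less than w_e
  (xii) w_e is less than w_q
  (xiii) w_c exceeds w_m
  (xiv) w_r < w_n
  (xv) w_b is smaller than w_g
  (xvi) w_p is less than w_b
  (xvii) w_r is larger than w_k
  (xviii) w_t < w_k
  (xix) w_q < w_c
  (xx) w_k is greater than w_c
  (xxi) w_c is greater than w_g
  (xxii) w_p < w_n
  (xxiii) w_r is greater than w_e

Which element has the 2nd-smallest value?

w_e

The consecutive relations fix a unique order: w_p < w_e < w_q < w_b < w_g < w_t < w_m < w_c < w_k < w_r < w_n < w_d.
Counting 2 from the smallest end gives w_e.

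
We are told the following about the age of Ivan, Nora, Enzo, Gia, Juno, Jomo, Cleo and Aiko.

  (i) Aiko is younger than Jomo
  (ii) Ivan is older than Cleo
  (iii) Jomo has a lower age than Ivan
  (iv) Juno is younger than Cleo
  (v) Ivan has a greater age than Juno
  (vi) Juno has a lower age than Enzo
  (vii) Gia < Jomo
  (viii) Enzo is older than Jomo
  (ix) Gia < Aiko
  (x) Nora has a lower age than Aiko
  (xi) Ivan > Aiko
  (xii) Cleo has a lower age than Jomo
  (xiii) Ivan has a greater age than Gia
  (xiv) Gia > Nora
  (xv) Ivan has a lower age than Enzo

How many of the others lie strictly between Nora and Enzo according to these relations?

4

Chaining upward from Nora reaches: Gia, Aiko, Jomo, Ivan.
Chaining downward from Enzo reaches: Juno, Cleo, Gia, Aiko, Jomo, Ivan.
Strictly between Nora and Enzo are those in both lists: Gia, Aiko, Jomo, Ivan — 4 elements.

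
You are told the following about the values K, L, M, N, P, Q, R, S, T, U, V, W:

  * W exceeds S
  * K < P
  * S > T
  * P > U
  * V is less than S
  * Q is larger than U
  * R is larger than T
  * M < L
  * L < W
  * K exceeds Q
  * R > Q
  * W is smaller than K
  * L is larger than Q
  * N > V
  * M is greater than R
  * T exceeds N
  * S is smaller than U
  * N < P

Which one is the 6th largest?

R

Chaining the given pairs: V < N < T < S < U < Q < R < M < L < W < K < P.
Counting 6 from the largest end gives R.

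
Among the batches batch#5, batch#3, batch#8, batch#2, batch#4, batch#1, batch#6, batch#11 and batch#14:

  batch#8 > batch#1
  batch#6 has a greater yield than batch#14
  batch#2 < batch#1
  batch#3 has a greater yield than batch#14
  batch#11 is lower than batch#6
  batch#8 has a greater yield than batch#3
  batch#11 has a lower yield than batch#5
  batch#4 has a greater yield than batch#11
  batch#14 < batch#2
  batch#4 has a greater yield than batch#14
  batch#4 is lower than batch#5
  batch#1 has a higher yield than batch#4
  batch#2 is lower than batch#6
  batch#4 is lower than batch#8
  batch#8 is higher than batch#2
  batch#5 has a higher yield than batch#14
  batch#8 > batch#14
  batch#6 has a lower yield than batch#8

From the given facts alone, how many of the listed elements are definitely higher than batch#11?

The elements the relations force above batch#11 are batch#4, batch#1, batch#5, batch#6, batch#8 — no chain reaches any other.
That is 5.

5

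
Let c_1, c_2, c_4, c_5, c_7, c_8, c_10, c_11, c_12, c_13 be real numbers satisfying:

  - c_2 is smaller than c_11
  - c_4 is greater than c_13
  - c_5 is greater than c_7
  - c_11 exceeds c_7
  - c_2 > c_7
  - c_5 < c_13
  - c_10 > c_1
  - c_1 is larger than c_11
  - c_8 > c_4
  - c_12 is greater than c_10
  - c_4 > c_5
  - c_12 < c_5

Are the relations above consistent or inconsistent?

Every relation is compatible with c_7 < c_2 < c_11 < c_1 < c_10 < c_12 < c_5 < c_13 < c_4 < c_8; the set is consistent.

consistent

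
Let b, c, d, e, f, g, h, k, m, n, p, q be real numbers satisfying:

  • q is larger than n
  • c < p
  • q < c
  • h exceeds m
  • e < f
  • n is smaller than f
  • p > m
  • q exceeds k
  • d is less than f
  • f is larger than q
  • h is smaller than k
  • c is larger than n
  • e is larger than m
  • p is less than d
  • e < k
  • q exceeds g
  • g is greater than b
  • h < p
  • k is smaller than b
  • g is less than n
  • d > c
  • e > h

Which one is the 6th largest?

n

The consecutive relations fix a unique order: m < h < e < k < b < g < n < q < c < p < d < f.
Counting 6 from the largest end gives n.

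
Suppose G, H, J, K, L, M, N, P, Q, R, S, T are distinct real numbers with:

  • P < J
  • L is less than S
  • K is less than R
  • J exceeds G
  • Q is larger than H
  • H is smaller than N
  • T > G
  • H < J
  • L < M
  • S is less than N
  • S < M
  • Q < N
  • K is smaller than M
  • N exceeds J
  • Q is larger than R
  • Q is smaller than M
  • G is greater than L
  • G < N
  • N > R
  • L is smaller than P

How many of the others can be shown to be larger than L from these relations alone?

From L the given relations immediately reach P, G, S, M.
From those, T, J, N — 7 in total.
Nothing else is reachable above L; 7 in all.

7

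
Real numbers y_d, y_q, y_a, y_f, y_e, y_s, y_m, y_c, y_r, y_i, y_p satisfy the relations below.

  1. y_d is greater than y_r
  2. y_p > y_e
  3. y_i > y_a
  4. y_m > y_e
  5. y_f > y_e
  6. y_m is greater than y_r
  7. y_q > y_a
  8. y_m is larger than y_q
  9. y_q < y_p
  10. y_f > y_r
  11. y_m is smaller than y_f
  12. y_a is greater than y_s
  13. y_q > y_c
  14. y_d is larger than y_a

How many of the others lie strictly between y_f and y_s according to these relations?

3

Chaining upward from y_s reaches: y_a, y_d, y_q, y_p, y_m, y_i.
Chaining downward from y_f reaches: y_a, y_r, y_c, y_e, y_q, y_m.
Strictly between y_s and y_f are those in both lists: y_a, y_q, y_m — 3 elements.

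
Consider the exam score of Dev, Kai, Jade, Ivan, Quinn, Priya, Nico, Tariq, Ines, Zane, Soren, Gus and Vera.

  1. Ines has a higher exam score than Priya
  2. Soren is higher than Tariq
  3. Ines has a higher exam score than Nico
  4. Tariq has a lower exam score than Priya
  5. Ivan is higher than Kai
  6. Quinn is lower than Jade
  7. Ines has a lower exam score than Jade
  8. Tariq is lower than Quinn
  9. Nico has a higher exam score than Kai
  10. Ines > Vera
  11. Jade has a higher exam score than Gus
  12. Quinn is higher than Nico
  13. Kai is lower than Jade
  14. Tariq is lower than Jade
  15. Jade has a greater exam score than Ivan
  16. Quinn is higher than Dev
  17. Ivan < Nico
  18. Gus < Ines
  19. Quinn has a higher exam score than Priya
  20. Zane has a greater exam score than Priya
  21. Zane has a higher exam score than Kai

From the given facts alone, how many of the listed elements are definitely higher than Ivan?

From Ivan the given relations immediately reach Nico, Jade.
From those, Quinn, Ines — 4 in total.
No other element is forced above Ivan by the given relations, so the count is 4.

4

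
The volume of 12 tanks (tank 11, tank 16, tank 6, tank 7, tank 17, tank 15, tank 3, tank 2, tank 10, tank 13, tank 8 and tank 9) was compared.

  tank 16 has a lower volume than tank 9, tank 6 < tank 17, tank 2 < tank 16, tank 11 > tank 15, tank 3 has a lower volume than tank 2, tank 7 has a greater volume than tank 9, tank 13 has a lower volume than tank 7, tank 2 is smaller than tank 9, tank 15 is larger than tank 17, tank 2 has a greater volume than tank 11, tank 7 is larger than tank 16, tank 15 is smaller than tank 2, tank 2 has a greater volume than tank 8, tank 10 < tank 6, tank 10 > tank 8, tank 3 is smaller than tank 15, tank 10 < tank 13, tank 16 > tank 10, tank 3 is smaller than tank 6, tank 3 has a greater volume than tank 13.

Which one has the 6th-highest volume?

Chaining the given pairs: tank 8 < tank 10 < tank 13 < tank 3 < tank 6 < tank 17 < tank 15 < tank 11 < tank 2 < tank 16 < tank 9 < tank 7.
The 6th largest is tank 15.

tank 15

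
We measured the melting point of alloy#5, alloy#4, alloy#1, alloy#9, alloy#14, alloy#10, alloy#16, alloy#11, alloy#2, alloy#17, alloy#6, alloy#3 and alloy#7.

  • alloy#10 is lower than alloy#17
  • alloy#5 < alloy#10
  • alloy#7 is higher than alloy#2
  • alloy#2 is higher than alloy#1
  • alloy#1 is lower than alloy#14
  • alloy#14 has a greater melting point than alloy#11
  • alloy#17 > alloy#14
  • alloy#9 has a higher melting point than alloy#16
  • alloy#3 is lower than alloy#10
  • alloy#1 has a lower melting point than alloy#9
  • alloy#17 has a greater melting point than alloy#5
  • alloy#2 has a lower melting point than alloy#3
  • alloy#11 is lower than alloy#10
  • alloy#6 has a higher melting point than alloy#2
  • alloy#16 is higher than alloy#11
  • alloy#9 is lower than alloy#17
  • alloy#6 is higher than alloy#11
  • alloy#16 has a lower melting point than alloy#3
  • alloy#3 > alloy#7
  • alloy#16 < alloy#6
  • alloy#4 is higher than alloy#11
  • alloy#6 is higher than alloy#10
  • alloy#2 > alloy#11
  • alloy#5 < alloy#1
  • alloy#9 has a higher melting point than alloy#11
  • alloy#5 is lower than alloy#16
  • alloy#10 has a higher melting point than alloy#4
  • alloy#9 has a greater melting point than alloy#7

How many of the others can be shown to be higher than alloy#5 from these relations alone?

10

The elements the relations force above alloy#5 are alloy#1, alloy#2, alloy#16, alloy#7, alloy#9, alloy#3, alloy#14, alloy#10, alloy#6, alloy#17 — no chain reaches any other.
That is 10.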